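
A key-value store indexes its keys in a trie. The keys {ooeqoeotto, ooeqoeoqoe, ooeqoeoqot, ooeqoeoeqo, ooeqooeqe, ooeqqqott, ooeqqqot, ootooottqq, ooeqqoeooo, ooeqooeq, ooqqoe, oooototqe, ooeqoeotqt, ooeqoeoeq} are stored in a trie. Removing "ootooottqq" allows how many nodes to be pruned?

A node on "ootooottqq"'s path can go only if nothing else ends at it or branches off below it.
The suffix "tooottqq" (8 nodes) is used only by "ootooottqq"; the node for "oo" still has the child "e", so pruning stops there.
Nodes removed: 8

8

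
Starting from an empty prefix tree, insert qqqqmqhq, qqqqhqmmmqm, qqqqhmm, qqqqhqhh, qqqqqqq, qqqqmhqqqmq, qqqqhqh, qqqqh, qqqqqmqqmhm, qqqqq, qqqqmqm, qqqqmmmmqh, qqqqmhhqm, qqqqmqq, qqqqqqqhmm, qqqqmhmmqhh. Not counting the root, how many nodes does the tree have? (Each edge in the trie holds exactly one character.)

Insert word by word; a character creates a node only if that edge doesn't already exist:
  "qqqqmqhq" → 8 new (q, q, q, q, m, q, h, q)
  "qqqqhqmmmqm" → prefix "qqqq" already present; 7 new (h, q, m, m, m, q, m)
  "qqqqhmm" → prefix "qqqqh" already present; 2 new (m, m)
  "qqqqhqhh" → prefix "qqqqhq" already present; 2 new (h, h)
  "qqqqqqq" → prefix "qqqq" already present; 3 new (q, q, q)
  "qqqqmhqqqmq" → prefix "qqqqm" already present; 6 new (h, q, q, q, m, q)
  "qqqqhqh" → prefix "qqqqhqh" already present; 0 new (none)
  "qqqqh" → prefix "qqqqh" already present; 0 new (none)
  "qqqqqmqqmhm" → prefix "qqqqq" already present; 6 new (m, q, q, m, h, m)
  "qqqqq" → prefix "qqqqq" already present; 0 new (none)
  "qqqqmqm" → prefix "qqqqmq" already present; 1 new (m)
  "qqqqmmmmqh" → prefix "qqqqm" already present; 5 new (m, m, m, q, h)
  "qqqqmhhqm" → prefix "qqqqmh" already present; 3 new (h, q, m)
  "qqqqmqq" → prefix "qqqqmq" already present; 1 new (q)
  "qqqqqqqhmm" → prefix "qqqqqqq" already present; 3 new (h, m, m)
  "qqqqmhmmqhh" → prefix "qqqqmh" already present; 5 new (m, m, q, h, h)
Total nodes = 8 + 7 + 2 + 2 + 3 + 6 + 0 + 0 + 6 + 0 + 1 + 5 + 3 + 1 + 3 + 5 = 52

52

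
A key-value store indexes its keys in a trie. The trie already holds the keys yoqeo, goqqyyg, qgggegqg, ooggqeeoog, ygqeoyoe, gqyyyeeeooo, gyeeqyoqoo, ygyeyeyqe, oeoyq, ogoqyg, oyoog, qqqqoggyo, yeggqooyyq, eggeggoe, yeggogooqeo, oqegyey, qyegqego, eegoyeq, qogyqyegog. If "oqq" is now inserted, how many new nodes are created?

1

Walking "oqq" from the root, the first 2 characters ("oq") follow existing edges; "q" is the first miss.
So 3 − 2 = 1 new nodes.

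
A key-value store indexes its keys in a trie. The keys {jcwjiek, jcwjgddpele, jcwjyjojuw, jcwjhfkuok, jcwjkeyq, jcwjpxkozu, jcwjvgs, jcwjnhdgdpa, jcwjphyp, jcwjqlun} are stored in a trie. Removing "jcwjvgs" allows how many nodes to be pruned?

A node on "jcwjvgs"'s path can go only if nothing else ends at it or branches off below it.
The suffix "vgs" (3 nodes) is used only by "jcwjvgs"; the node for "jcwj" still has the child "i", so pruning stops there.
Nodes removed: 3

3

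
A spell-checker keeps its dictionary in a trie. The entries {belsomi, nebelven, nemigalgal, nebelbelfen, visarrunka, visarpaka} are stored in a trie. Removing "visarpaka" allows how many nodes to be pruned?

4

After clearing the end-marker at "visarpaka", prune upward until reaching a node still needed by another word.
The suffix "paka" (4 nodes) is used only by "visarpaka"; the node for "visar" still has the child "r", so pruning stops there.
Nodes removed: 4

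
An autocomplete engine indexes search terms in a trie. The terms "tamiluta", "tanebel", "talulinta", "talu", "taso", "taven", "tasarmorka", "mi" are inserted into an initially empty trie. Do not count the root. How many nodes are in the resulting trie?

34

Insert word by word; a character creates a node only if that edge doesn't already exist:
  "tamiluta" → 8 new (t, a, m, i, l, u, t, a)
  "tanebel" → prefix "ta" already present; 5 new (n, e, b, e, l)
  "talulinta" → prefix "ta" already present; 7 new (l, u, l, i, n, t, a)
  "talu" → prefix "talu" already present; 0 new (none)
  "taso" → prefix "ta" already present; 2 new (s, o)
  "taven" → prefix "ta" already present; 3 new (v, e, n)
  "tasarmorka" → prefix "tas" already present; 7 new (a, r, m, o, r, k, a)
  "mi" → 2 new (m, i)
Total nodes = 8 + 5 + 7 + 0 + 2 + 3 + 7 + 2 = 34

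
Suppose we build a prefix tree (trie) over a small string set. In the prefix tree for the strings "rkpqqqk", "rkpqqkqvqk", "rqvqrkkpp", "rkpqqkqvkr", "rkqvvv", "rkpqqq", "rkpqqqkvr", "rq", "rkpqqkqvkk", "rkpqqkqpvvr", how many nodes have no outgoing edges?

7

Leaves are exactly the stored words that no other stored word extends.
Those words: "rkpqqkqpvvr", "rkpqqkqvkk", "rkpqqkqvkr", "rkpqqkqvqk", "rkpqqqkvr", "rkqvvv", "rqvqrkkpp"
Leaf count: 7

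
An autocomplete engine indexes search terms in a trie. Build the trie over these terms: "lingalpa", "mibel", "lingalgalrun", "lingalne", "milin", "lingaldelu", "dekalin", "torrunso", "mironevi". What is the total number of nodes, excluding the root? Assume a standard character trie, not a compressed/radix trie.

For each word, the new-node count is its length minus the longest prefix already in the trie:
  "lingalpa" → 8 new (l, i, n, g, a, l, p, a)
  "mibel" → 5 new (m, i, b, e, l)
  "lingalgalrun" → prefix "lingal" already present; 6 new (g, a, l, r, u, n)
  "lingalne" → prefix "lingal" already present; 2 new (n, e)
  "milin" → prefix "mi" already present; 3 new (l, i, n)
  "lingaldelu" → prefix "lingal" already present; 4 new (d, e, l, u)
  "dekalin" → 7 new (d, e, k, a, l, i, n)
  "torrunso" → 8 new (t, o, r, r, u, n, s, o)
  "mironevi" → prefix "mi" already present; 6 new (r, o, n, e, v, i)
Total nodes = 8 + 5 + 6 + 2 + 3 + 4 + 7 + 8 + 6 = 49

49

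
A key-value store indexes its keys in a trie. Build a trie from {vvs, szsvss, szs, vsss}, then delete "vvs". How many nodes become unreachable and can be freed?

A node on "vvs"'s path can go only if nothing else ends at it or branches off below it.
The suffix "vs" (2 nodes) is used only by "vvs"; the node for "v" still has the child "s", so pruning stops there.
Nodes removed: 2

2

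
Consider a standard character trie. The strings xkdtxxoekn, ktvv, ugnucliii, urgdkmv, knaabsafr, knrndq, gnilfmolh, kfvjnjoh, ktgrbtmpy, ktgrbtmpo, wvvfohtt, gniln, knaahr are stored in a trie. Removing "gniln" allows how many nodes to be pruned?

A node on "gniln"'s path can go only if nothing else ends at it or branches off below it.
The suffix "n" (1 node) is used only by "gniln"; the node for "gnil" still has the child "f", so pruning stops there.
Nodes removed: 1

1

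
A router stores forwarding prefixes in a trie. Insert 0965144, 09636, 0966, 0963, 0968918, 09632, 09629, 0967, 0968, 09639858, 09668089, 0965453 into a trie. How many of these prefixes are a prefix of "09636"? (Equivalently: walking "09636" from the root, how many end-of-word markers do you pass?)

2

Check each prefix of "09636" against the stored set — each match is an end-marker on the path.
Prefixes of the query that are stored words: "0963", "09636"
Count: 2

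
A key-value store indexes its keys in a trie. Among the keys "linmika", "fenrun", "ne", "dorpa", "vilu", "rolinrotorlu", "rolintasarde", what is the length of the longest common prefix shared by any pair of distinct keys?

5

The deepest shared node is where two words last agree before diverging.
"rolinrotorlu" and "rolintasarde" agree on "rolin" (5 characters) before diverging; nothing deeper is shared.
Longest shared-prefix length: 5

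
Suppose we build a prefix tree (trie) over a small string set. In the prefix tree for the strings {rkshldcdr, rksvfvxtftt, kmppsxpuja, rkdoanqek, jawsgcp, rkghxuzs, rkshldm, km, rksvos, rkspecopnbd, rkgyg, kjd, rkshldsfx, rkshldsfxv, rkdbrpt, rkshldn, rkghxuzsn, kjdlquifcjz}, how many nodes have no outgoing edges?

Leaves are exactly the stored words that no other stored word extends.
Those words: "jawsgcp", "kjdlquifcjz", "kmppsxpuja", "rkdbrpt", "rkdoanqek", "rkghxuzsn", "rkgyg", "rkshldcdr", "rkshldm", "rkshldn", "rkshldsfxv", "rkspecopnbd", "rksvfvxtftt", "rksvos"
Leaf count: 14

14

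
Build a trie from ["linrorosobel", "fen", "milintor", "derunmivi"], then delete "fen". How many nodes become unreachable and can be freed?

3

After clearing the end-marker at "fen", prune upward until reaching a node still needed by another word.
No other word shares any prefix with "fen", so all 3 of its nodes go.
Nodes removed: 3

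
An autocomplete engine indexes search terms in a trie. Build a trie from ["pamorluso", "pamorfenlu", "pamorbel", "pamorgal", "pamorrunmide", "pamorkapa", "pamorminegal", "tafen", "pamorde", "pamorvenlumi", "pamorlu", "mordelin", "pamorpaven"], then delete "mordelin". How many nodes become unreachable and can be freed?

8

Walk "mordelin" from the leaf back toward the root, removing each node that no remaining word uses.
No other word shares any prefix with "mordelin", so all 8 of its nodes go.
Nodes removed: 8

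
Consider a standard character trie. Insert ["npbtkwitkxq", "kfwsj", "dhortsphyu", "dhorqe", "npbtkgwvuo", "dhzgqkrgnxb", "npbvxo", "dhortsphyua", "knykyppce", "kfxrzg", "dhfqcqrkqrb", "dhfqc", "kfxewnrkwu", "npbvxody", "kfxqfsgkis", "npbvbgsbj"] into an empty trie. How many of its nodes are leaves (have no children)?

13

Leaves are exactly the stored words that no other stored word extends.
Those words: "dhfqcqrkqrb", "dhorqe", "dhortsphyua", "dhzgqkrgnxb", "kfwsj", "kfxewnrkwu", "kfxqfsgkis", "kfxrzg", "knykyppce", "npbtkgwvuo", "npbtkwitkxq", "npbvbgsbj", "npbvxody"
Leaf count: 13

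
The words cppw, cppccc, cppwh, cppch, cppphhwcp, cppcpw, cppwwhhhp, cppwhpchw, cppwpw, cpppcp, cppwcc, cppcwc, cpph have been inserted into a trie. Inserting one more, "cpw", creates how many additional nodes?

The longest prefix of "cpw" already in the trie is "cp" (length 2).
New nodes needed: |"cpw"| − 2 = 3 − 2 = 1.

1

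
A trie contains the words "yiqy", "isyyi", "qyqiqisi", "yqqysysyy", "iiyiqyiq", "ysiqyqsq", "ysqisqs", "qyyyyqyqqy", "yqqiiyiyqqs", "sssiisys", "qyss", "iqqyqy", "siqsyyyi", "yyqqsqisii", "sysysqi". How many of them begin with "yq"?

Filter for entries beginning with "yq":
Matches: "yqqiiyiyqqs", "yqqysysyy"
Count: 2

2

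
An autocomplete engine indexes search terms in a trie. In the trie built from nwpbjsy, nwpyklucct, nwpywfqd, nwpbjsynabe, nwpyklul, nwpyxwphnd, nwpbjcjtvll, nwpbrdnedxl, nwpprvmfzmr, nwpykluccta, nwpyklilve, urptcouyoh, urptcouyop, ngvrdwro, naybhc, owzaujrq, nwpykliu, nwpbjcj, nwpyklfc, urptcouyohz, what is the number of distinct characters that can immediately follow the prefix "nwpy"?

Walk "nwpy" from the root, arriving at one node.
Distinct next characters after "nwpy": k, w, x.
That node has 3 child edges.

3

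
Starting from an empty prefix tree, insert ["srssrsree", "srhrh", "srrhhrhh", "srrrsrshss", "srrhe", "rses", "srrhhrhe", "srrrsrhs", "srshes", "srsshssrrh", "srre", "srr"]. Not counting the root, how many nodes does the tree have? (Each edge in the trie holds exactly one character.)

43

Trace insertions, counting only characters that open a new branch:
  "srssrsree" → 9 new (s, r, s, s, r, s, r, e, e)
  "srhrh" → prefix "sr" already present; 3 new (h, r, h)
  "srrhhrhh" → prefix "sr" already present; 6 new (r, h, h, r, h, h)
  "srrrsrshss" → prefix "srr" already present; 7 new (r, s, r, s, h, s, s)
  "srrhe" → prefix "srrh" already present; 1 new (e)
  "rses" → 4 new (r, s, e, s)
  "srrhhrhe" → prefix "srrhhrh" already present; 1 new (e)
  "srrrsrhs" → prefix "srrrsr" already present; 2 new (h, s)
  "srshes" → prefix "srs" already present; 3 new (h, e, s)
  "srsshssrrh" → prefix "srss" already present; 6 new (h, s, s, r, r, h)
  "srre" → prefix "srr" already present; 1 new (e)
  "srr" → prefix "srr" already present; 0 new (none)
Total nodes = 9 + 3 + 6 + 7 + 1 + 4 + 1 + 2 + 3 + 6 + 1 + 0 = 43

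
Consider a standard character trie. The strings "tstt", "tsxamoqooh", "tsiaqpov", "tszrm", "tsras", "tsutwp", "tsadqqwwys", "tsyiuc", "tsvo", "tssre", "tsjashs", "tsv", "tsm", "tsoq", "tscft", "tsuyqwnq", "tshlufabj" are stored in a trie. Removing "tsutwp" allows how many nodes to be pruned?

Walk "tsutwp" from the leaf back toward the root, removing each node that no remaining word uses.
The suffix "twp" (3 nodes) is used only by "tsutwp"; the node for "tsu" still has the child "y", so pruning stops there.
Nodes removed: 3

3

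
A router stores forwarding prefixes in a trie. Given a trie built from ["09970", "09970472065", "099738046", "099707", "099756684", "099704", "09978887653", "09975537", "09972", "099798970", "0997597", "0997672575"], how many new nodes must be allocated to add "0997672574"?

"099767257" is already a path in the trie; the remaining "4" must be added.
Each of the 1 remaining characters creates one node.

1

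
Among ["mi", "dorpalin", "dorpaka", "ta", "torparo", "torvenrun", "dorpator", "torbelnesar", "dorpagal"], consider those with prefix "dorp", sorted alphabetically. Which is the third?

dorpalin

Words with prefix "dorp", in lexicographic order: "dorpagal", "dorpaka", "dorpalin", "dorpator"
Position 3: dorpalin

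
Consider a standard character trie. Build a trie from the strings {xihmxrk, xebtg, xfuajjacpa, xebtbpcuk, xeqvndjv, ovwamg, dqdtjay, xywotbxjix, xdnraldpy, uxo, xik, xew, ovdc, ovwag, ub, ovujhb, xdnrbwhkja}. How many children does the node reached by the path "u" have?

2

The children of the "u" node are the distinct next characters among strings starting with "u".
Characters that immediately follow "u" among the stored strings: {b, x}.
That node has 2 child edges.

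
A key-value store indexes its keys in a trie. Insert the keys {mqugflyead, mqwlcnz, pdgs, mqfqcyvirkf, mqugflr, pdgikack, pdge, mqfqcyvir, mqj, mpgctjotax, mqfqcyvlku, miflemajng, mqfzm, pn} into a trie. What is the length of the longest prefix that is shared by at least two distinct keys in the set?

9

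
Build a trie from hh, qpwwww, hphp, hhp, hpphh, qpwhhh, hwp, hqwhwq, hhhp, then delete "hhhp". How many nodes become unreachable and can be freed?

2

A node on "hhhp"'s path can go only if nothing else ends at it or branches off below it.
The suffix "hp" (2 nodes) is used only by "hhhp"; the node for "hh" still has the child "p", so pruning stops there.
Nodes removed: 2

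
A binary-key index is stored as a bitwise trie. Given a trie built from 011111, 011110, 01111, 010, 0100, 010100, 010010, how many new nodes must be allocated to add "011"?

0

Every character of "011" already lies on an existing path (it is a prefix of some stored word).
No new nodes are needed: 0.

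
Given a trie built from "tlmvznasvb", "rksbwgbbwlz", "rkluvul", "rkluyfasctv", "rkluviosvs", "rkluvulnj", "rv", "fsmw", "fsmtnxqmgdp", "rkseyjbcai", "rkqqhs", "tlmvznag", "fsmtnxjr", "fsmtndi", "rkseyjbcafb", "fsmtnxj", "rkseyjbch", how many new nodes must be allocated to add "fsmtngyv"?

The longest prefix of "fsmtngyv" already in the trie is "fsmtn" (length 5).
So 8 − 5 = 3 new nodes.

3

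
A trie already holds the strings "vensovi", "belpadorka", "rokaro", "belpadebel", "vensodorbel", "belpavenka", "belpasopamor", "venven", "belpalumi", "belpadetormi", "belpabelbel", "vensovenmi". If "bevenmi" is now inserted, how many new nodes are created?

5

"be" is already a path in the trie; the remaining "venmi" must be added.
Each of the 5 remaining characters creates one node.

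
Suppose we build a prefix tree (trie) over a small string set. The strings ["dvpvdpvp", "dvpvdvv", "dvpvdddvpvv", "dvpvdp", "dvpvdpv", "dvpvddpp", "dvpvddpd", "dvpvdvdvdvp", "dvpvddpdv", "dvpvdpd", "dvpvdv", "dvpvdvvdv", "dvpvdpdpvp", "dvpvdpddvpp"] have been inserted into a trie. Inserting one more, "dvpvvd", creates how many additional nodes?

2

The longest prefix of "dvpvvd" already in the trie is "dvpv" (length 4).
So 6 − 4 = 2 new nodes.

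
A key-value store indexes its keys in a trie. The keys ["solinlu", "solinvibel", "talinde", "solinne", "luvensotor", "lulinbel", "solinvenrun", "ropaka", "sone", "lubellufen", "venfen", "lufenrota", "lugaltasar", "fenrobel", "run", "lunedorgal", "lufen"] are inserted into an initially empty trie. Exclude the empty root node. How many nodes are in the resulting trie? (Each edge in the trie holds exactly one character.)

Trace insertions, counting only characters that open a new branch:
  "solinlu" → 7 new (s, o, l, i, n, l, u)
  "solinvibel" → prefix "solin" already present; 5 new (v, i, b, e, l)
  "talinde" → 7 new (t, a, l, i, n, d, e)
  "solinne" → prefix "solin" already present; 2 new (n, e)
  "luvensotor" → 10 new (l, u, v, e, n, s, o, t, o, r)
  "lulinbel" → prefix "lu" already present; 6 new (l, i, n, b, e, l)
  "solinvenrun" → prefix "solinv" already present; 5 new (e, n, r, u, n)
  "ropaka" → 6 new (r, o, p, a, k, a)
  "sone" → prefix "so" already present; 2 new (n, e)
  "lubellufen" → prefix "lu" already present; 8 new (b, e, l, l, u, f, e, n)
  "venfen" → 6 new (v, e, n, f, e, n)
  "lufenrota" → prefix "lu" already present; 7 new (f, e, n, r, o, t, a)
  "lugaltasar" → prefix "lu" already present; 8 new (g, a, l, t, a, s, a, r)
  "fenrobel" → 8 new (f, e, n, r, o, b, e, l)
  "run" → prefix "r" already present; 2 new (u, n)
  "lunedorgal" → prefix "lu" already present; 8 new (n, e, d, o, r, g, a, l)
  "lufen" → prefix "lufen" already present; 0 new (none)
Total nodes = 7 + 5 + 7 + 2 + 10 + 6 + 5 + 6 + 2 + 8 + 6 + 7 + 8 + 8 + 2 + 8 + 0 = 97

97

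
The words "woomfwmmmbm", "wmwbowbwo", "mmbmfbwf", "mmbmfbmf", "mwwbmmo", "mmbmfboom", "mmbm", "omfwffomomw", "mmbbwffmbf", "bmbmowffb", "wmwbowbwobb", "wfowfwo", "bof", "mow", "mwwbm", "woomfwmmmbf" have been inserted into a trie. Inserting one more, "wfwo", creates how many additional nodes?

2

"wf" is already a path in the trie; the remaining "wo" must be added.
Each of the 2 remaining characters creates one node.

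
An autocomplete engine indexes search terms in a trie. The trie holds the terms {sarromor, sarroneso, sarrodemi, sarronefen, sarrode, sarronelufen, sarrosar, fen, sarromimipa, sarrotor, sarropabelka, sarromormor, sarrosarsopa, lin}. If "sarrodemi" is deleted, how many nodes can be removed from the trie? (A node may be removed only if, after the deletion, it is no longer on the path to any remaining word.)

2

Walk "sarrodemi" from the leaf back toward the root, removing each node that no remaining word uses.
The suffix "mi" (2 nodes) is used only by "sarrodemi"; "sarrode" is itself a stored word, so pruning stops there.
Nodes removed: 2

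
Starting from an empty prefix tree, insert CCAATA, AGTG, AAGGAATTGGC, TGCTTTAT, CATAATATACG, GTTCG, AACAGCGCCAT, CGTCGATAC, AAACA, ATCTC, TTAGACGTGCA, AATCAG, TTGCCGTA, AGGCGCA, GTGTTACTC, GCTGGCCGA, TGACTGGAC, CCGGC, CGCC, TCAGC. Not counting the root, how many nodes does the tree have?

Insert word by word; a character creates a node only if that edge doesn't already exist:
  "CCAATA" → 6 new (C, C, A, A, T, A)
  "AGTG" → 4 new (A, G, T, G)
  "AAGGAATTGGC" → prefix "A" already present; 10 new (A, G, G, A, A, T, T, G, G, C)
  "TGCTTTAT" → 8 new (T, G, C, T, T, T, A, T)
  "CATAATATACG" → prefix "C" already present; 10 new (A, T, A, A, T, A, T, A, C, G)
  "GTTCG" → 5 new (G, T, T, C, G)
  "AACAGCGCCAT" → prefix "AA" already present; 9 new (C, A, G, C, G, C, C, A, T)
  "CGTCGATAC" → prefix "C" already present; 8 new (G, T, C, G, A, T, A, C)
  "AAACA" → prefix "AA" already present; 3 new (A, C, A)
  "ATCTC" → prefix "A" already present; 4 new (T, C, T, C)
  "TTAGACGTGCA" → prefix "T" already present; 10 new (T, A, G, A, C, G, T, G, C, A)
  "AATCAG" → prefix "AA" already present; 4 new (T, C, A, G)
  "TTGCCGTA" → prefix "TT" already present; 6 new (G, C, C, G, T, A)
  "AGGCGCA" → prefix "AG" already present; 5 new (G, C, G, C, A)
  "GTGTTACTC" → prefix "GT" already present; 7 new (G, T, T, A, C, T, C)
  "GCTGGCCGA" → prefix "G" already present; 8 new (C, T, G, G, C, C, G, A)
  "TGACTGGAC" → prefix "TG" already present; 7 new (A, C, T, G, G, A, C)
  "CCGGC" → prefix "CC" already present; 3 new (G, G, C)
  "CGCC" → prefix "CG" already present; 2 new (C, C)
  "TCAGC" → prefix "T" already present; 4 new (C, A, G, C)
Total nodes = 6 + 4 + 10 + 8 + 10 + 5 + 9 + 8 + 3 + 4 + 10 + 4 + 6 + 5 + 7 + 8 + 7 + 3 + 2 + 4 = 123

123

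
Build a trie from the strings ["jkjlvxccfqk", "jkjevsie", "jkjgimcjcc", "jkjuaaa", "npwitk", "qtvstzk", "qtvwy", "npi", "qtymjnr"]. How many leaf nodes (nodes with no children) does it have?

Leaves are exactly the stored words that no other stored word extends.
Those words: "jkjevsie", "jkjgimcjcc", "jkjlvxccfqk", "jkjuaaa", "npi", "npwitk", "qtvstzk", "qtvwy", "qtymjnr"
Leaf count: 9

9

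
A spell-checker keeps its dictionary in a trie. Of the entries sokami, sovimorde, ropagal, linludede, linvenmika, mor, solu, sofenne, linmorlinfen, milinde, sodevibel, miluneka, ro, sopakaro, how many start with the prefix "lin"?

3

Traverse to the node for "lin", then collect every word in that subtree.
Matches: "linludede", "linmorlinfen", "linvenmika"
Count: 3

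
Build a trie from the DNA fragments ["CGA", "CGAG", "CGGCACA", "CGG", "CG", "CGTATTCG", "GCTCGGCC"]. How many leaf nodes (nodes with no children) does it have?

4

A leaf is a node with no children — equivalently, the end of a word that is not a proper prefix of any other stored word.
Those words: "CGAG", "CGGCACA", "CGTATTCG", "GCTCGGCC"
Leaf count: 4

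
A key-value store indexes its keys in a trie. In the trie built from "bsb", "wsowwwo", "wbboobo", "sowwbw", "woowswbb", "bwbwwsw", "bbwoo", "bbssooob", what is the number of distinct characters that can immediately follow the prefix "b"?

3

The children of the "b" node are the distinct next characters among strings starting with "b".
Distinct next characters after "b": b, s, w.
That node has 3 child edges.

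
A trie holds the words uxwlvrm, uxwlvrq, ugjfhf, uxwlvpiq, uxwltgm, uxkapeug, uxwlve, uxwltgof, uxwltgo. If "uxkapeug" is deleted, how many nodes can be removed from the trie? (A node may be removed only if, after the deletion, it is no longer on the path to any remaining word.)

6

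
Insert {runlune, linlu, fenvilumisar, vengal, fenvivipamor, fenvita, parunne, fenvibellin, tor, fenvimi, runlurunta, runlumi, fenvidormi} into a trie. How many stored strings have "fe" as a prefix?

6

Walk to "fe"; the words in its subtree are exactly those with that prefix.
Words under "fe": fenvibellin, fenvidormi, fenvilumisar, fenvimi, fenvita, fenvivipamor
Count: 6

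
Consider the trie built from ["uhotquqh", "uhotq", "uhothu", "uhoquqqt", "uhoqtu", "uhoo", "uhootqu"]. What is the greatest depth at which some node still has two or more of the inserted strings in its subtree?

5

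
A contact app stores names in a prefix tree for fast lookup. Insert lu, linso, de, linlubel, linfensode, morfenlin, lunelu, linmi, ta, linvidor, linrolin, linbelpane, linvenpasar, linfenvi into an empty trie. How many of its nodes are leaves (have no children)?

13

A leaf is a node with no children — equivalently, the end of a word that is not a proper prefix of any other stored word.
Those words: "de", "linbelpane", "linfensode", "linfenvi", "linlubel", "linmi", "linrolin", "linso", "linvenpasar", "linvidor", "lunelu", "morfenlin", "ta"
Leaf count: 13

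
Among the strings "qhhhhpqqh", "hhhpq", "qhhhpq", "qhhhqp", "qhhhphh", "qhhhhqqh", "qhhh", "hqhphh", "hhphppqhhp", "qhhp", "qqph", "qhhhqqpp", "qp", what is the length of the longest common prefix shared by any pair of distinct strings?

Equivalently: take the maximum, over all pairs, of their longest common prefix length.
"qhhhhpqqh" and "qhhhhqqh" agree on "qhhhh" (5 characters) before diverging; nothing deeper is shared.
Longest shared-prefix length: 5

5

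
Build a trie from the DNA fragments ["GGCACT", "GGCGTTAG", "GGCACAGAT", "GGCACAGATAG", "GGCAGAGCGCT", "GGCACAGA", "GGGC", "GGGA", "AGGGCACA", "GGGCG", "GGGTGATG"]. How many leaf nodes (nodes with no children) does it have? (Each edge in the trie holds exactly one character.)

8

A leaf is a node with no children — equivalently, the end of a word that is not a proper prefix of any other stored word.
Those words: "AGGGCACA", "GGCACAGATAG", "GGCACT", "GGCAGAGCGCT", "GGCGTTAG", "GGGA", "GGGCG", "GGGTGATG"
Leaf count: 8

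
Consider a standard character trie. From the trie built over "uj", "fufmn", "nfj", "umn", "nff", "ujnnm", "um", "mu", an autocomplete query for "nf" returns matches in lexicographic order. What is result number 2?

nfj

Words with prefix "nf", in lexicographic order: "nff", "nfj"
Position 2: nfj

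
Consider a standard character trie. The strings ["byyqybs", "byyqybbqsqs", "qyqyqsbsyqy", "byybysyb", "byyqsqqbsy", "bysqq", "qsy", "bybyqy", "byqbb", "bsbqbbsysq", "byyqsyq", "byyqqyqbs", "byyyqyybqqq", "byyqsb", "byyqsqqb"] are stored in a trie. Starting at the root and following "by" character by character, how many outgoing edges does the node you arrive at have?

4

The children of the "by" node are the distinct next characters among strings starting with "by".
Distinct next characters after "by": b, q, s, y.
That node has 4 child edges.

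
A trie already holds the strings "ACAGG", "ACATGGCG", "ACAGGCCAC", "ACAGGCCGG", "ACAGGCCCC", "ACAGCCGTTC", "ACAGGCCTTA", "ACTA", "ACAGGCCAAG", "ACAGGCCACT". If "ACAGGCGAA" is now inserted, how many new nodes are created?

3

Walking "ACAGGCGAA" from the root, the first 6 characters ("ACAGGC") follow existing edges; "G" is the first miss.
New nodes needed: |"ACAGGCGAA"| − 6 = 9 − 6 = 3.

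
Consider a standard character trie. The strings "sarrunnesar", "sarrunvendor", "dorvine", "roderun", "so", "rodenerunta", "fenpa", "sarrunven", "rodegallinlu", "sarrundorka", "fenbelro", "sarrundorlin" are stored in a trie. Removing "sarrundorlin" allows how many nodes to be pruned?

3

A node on "sarrundorlin"'s path can go only if nothing else ends at it or branches off below it.
The suffix "lin" (3 nodes) is used only by "sarrundorlin"; the node for "sarrundor" still has the child "k", so pruning stops there.
Nodes removed: 3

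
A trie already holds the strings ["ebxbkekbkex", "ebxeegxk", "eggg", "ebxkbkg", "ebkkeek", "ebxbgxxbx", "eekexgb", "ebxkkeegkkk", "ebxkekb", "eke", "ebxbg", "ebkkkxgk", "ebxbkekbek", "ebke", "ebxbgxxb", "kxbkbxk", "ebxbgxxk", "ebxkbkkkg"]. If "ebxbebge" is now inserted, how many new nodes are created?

"ebxb" is already a path in the trie; the remaining "ebge" must be added.
Each of the 4 remaining characters creates one node.

4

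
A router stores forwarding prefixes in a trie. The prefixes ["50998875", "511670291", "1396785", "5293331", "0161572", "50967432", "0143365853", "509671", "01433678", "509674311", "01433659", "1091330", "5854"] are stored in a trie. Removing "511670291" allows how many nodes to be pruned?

8

After clearing the end-marker at "511670291", prune upward until reaching a node still needed by another word.
The suffix "11670291" (8 nodes) is used only by "511670291"; the node for "5" still has the child "0", so pruning stops there.
Nodes removed: 8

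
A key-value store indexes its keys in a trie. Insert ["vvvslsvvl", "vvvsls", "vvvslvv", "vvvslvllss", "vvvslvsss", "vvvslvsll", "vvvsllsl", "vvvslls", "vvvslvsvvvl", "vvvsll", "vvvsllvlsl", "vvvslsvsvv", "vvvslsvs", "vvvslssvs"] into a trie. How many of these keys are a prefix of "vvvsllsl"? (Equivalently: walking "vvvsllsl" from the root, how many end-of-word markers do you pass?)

Walk "vvvsllsl" from the root; an end-of-word marker is hit whenever a stored word is a prefix of "vvvsllsl".
Prefixes of the query that are stored words: "vvvsll", "vvvslls", "vvvsllsl"
Count: 3

3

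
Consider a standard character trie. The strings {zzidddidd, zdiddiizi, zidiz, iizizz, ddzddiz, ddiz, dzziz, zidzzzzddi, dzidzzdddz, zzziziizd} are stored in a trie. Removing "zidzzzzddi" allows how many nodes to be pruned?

Walk "zidzzzzddi" from the leaf back toward the root, removing each node that no remaining word uses.
The suffix "zzzzddi" (7 nodes) is used only by "zidzzzzddi"; the node for "zid" still has the child "i", so pruning stops there.
Nodes removed: 7

7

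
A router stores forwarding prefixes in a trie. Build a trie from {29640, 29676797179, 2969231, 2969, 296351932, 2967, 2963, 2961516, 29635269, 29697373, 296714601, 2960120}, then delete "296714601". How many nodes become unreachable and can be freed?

5

After clearing the end-marker at "296714601", prune upward until reaching a node still needed by another word.
The suffix "14601" (5 nodes) is used only by "296714601"; the node for "2967" still has the child "6", so pruning stops there.
Nodes removed: 5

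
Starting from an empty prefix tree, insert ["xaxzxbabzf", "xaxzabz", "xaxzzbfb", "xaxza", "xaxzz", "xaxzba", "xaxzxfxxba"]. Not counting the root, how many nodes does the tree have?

Count nodes per top-level branch (shared prefixes stored once):
  'x'-branch (xaxza, xaxzabz, xaxzba, xaxzxbabzf, xaxzxfxxba, xaxzz, xaxzzbfb): 24 nodes
Sum: 24

24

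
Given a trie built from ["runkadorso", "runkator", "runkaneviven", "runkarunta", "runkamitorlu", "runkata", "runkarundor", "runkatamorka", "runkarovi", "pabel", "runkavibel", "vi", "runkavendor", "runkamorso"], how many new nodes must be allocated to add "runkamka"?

"runkam" is already a path in the trie; the remaining "ka" must be added.
Each of the 2 remaining characters creates one node.

2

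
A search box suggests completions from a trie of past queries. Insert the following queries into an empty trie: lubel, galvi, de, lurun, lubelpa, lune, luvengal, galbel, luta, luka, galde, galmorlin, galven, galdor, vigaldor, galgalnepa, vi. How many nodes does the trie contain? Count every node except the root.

59

Insert word by word; a character creates a node only if that edge doesn't already exist:
  "lubel" → 5 new (l, u, b, e, l)
  "galvi" → 5 new (g, a, l, v, i)
  "de" → 2 new (d, e)
  "lurun" → prefix "lu" already present; 3 new (r, u, n)
  "lubelpa" → prefix "lubel" already present; 2 new (p, a)
  "lune" → prefix "lu" already present; 2 new (n, e)
  "luvengal" → prefix "lu" already present; 6 new (v, e, n, g, a, l)
  "galbel" → prefix "gal" already present; 3 new (b, e, l)
  "luta" → prefix "lu" already present; 2 new (t, a)
  "luka" → prefix "lu" already present; 2 new (k, a)
  "galde" → prefix "gal" already present; 2 new (d, e)
  "galmorlin" → prefix "gal" already present; 6 new (m, o, r, l, i, n)
  "galven" → prefix "galv" already present; 2 new (e, n)
  "galdor" → prefix "gald" already present; 2 new (o, r)
  "vigaldor" → 8 new (v, i, g, a, l, d, o, r)
  "galgalnepa" → prefix "gal" already present; 7 new (g, a, l, n, e, p, a)
  "vi" → prefix "vi" already present; 0 new (none)
Total nodes = 5 + 5 + 2 + 3 + 2 + 2 + 6 + 3 + 2 + 2 + 2 + 6 + 2 + 2 + 8 + 7 + 0 = 59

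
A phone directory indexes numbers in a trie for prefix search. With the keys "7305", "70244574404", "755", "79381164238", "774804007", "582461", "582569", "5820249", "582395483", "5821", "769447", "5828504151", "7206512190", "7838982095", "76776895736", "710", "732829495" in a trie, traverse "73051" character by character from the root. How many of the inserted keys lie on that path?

Traverse "73051" character by character; count nodes along the way that are marked as word ends.
Prefixes of the query that are stored words: "7305"
Count: 1

1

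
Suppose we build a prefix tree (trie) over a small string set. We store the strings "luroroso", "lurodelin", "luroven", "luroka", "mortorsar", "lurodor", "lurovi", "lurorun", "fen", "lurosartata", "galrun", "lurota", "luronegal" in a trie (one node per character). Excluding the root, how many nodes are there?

55

Count nodes per top-level branch (shared prefixes stored once):
  'f'-branch (fen): 3 nodes
  'g'-branch (galrun): 6 nodes
  'l'-branch (lurodelin, lurodor, luroka, luronegal, luroroso, lurorun, lurosartata, lurota, luroven, lurovi): 37 nodes
  'm'-branch (mortorsar): 9 nodes
Sum: 55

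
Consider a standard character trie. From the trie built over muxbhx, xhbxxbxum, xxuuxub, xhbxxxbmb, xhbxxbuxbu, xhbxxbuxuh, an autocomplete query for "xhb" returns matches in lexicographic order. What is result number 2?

Words with prefix "xhb", in lexicographic order: "xhbxxbuxbu", "xhbxxbuxuh", "xhbxxbxum", "xhbxxxbmb"
Position 2: xhbxxbuxuh

xhbxxbuxuh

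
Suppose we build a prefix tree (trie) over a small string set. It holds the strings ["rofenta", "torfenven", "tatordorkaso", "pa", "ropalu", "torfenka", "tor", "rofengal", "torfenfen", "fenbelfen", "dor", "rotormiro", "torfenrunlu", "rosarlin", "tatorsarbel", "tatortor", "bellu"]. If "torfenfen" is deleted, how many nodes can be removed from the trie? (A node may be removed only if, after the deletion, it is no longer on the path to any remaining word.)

After clearing the end-marker at "torfenfen", prune upward until reaching a node still needed by another word.
The suffix "fen" (3 nodes) is used only by "torfenfen"; the node for "torfen" still has the child "v", so pruning stops there.
Nodes removed: 3

3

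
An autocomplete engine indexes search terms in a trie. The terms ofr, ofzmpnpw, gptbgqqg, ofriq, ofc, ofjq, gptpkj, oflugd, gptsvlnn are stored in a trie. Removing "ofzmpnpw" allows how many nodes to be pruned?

6

Walk "ofzmpnpw" from the leaf back toward the root, removing each node that no remaining word uses.
The suffix "zmpnpw" (6 nodes) is used only by "ofzmpnpw"; the node for "of" still has the child "r", so pruning stops there.
Nodes removed: 6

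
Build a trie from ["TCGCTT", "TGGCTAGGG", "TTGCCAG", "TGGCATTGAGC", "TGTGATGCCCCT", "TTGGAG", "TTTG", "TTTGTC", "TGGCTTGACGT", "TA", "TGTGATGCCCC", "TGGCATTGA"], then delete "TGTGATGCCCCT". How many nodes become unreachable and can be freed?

A node on "TGTGATGCCCCT"'s path can go only if nothing else ends at it or branches off below it.
The suffix "T" (1 node) is used only by "TGTGATGCCCCT"; "TGTGATGCCCC" is itself a stored word, so pruning stops there.
Nodes removed: 1

1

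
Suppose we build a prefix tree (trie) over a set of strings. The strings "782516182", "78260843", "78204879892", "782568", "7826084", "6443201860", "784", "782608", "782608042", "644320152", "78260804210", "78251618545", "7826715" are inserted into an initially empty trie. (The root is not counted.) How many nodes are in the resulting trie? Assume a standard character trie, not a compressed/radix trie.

48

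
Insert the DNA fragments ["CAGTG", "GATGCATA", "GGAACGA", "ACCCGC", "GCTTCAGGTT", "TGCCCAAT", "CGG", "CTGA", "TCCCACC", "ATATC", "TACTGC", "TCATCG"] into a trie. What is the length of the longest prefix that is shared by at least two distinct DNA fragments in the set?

The deepest shared node is where two words last agree before diverging.
"TCATCG" and "TCCCACC" agree on "TC" (2 characters) before diverging; nothing deeper is shared.
Longest shared-prefix length: 2

2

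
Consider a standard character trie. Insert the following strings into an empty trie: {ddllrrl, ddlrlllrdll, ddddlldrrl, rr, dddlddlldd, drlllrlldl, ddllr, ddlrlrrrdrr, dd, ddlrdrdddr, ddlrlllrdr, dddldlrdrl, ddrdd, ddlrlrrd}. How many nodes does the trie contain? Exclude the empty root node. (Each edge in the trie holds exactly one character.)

63

For each word, the new-node count is its length minus the longest prefix already in the trie:
  "ddllrrl" → 7 new (d, d, l, l, r, r, l)
  "ddlrlllrdll" → prefix "ddl" already present; 8 new (r, l, l, l, r, d, l, l)
  "ddddlldrrl" → prefix "dd" already present; 8 new (d, d, l, l, d, r, r, l)
  "rr" → 2 new (r, r)
  "dddlddlldd" → prefix "ddd" already present; 7 new (l, d, d, l, l, d, d)
  "drlllrlldl" → prefix "d" already present; 9 new (r, l, l, l, r, l, l, d, l)
  "ddllr" → prefix "ddllr" already present; 0 new (none)
  "ddlrlrrrdrr" → prefix "ddlrl" already present; 6 new (r, r, r, d, r, r)
  "dd" → prefix "dd" already present; 0 new (none)
  "ddlrdrdddr" → prefix "ddlr" already present; 6 new (d, r, d, d, d, r)
  "ddlrlllrdr" → prefix "ddlrlllrd" already present; 1 new (r)
  "dddldlrdrl" → prefix "dddld" already present; 5 new (l, r, d, r, l)
  "ddrdd" → prefix "dd" already present; 3 new (r, d, d)
  "ddlrlrrd" → prefix "ddlrlrr" already present; 1 new (d)
Total nodes = 7 + 8 + 8 + 2 + 7 + 9 + 0 + 6 + 0 + 6 + 1 + 5 + 3 + 1 = 63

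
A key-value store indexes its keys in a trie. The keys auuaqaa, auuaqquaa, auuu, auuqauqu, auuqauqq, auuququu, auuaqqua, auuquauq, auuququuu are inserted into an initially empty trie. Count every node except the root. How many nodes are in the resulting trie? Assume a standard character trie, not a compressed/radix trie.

For each word, the new-node count is its length minus the longest prefix already in the trie:
  "auuaqaa" → 7 new (a, u, u, a, q, a, a)
  "auuaqquaa" → prefix "auuaq" already present; 4 new (q, u, a, a)
  "auuu" → prefix "auu" already present; 1 new (u)
  "auuqauqu" → prefix "auu" already present; 5 new (q, a, u, q, u)
  "auuqauqq" → prefix "auuqauq" already present; 1 new (q)
  "auuququu" → prefix "auuq" already present; 4 new (u, q, u, u)
  "auuaqqua" → prefix "auuaqqua" already present; 0 new (none)
  "auuquauq" → prefix "auuqu" already present; 3 new (a, u, q)
  "auuququuu" → prefix "auuququu" already present; 1 new (u)
Total nodes = 7 + 4 + 1 + 5 + 1 + 4 + 0 + 3 + 1 = 26

26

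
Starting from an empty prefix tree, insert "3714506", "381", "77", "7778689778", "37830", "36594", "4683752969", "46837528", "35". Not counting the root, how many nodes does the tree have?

38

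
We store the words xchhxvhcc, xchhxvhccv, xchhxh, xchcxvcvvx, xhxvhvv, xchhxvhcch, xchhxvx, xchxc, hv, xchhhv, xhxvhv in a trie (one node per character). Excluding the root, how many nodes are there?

Insert word by word; a character creates a node only if that edge doesn't already exist:
  "xchhxvhcc" → 9 new (x, c, h, h, x, v, h, c, c)
  "xchhxvhccv" → prefix "xchhxvhcc" already present; 1 new (v)
  "xchhxh" → prefix "xchhx" already present; 1 new (h)
  "xchcxvcvvx" → prefix "xch" already present; 7 new (c, x, v, c, v, v, x)
  "xhxvhvv" → prefix "x" already present; 6 new (h, x, v, h, v, v)
  "xchhxvhcch" → prefix "xchhxvhcc" already present; 1 new (h)
  "xchhxvx" → prefix "xchhxv" already present; 1 new (x)
  "xchxc" → prefix "xch" already present; 2 new (x, c)
  "hv" → 2 new (h, v)
  "xchhhv" → prefix "xchh" already present; 2 new (h, v)
  "xhxvhv" → prefix "xhxvhv" already present; 0 new (none)
Total nodes = 9 + 1 + 1 + 7 + 6 + 1 + 1 + 2 + 2 + 2 + 0 = 32

32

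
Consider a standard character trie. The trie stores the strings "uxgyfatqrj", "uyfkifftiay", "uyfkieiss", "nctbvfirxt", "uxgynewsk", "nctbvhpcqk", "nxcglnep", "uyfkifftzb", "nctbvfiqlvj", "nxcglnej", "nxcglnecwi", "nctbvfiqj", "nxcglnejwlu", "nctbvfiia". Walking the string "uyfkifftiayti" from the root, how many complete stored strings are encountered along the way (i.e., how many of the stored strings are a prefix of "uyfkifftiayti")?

1

Traverse "uyfkifftiayti" character by character; count nodes along the way that are marked as word ends.
Prefixes of the query that are stored words: "uyfkifftiay"
Count: 1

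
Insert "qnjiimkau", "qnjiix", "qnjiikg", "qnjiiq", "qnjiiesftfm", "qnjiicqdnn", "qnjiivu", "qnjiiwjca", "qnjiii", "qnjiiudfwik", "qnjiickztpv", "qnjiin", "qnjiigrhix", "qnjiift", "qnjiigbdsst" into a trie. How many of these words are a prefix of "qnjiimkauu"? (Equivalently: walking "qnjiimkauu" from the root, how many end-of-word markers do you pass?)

Check each prefix of "qnjiimkauu" against the stored set — each match is an end-marker on the path.
Prefixes of the query that are stored words: "qnjiimkau"
Count: 1

1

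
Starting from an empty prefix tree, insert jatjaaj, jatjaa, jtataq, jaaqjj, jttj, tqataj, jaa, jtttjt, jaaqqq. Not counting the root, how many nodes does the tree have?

For each word, the new-node count is its length minus the longest prefix already in the trie:
  "jatjaaj" → 7 new (j, a, t, j, a, a, j)
  "jatjaa" → prefix "jatjaa" already present; 0 new (none)
  "jtataq" → prefix "j" already present; 5 new (t, a, t, a, q)
  "jaaqjj" → prefix "ja" already present; 4 new (a, q, j, j)
  "jttj" → prefix "jt" already present; 2 new (t, j)
  "tqataj" → 6 new (t, q, a, t, a, j)
  "jaa" → prefix "jaa" already present; 0 new (none)
  "jtttjt" → prefix "jtt" already present; 3 new (t, j, t)
  "jaaqqq" → prefix "jaaq" already present; 2 new (q, q)
Total nodes = 7 + 0 + 5 + 4 + 2 + 6 + 0 + 3 + 2 = 29

29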